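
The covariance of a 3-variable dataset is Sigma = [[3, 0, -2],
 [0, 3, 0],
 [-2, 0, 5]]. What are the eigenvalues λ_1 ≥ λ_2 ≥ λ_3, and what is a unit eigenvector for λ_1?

Step 1 — characteristic polynomial p(λ) = det(λI - Sigma) = λ³ - tr·λ² + c_1·λ - det, where tr = trace, c_1 = sum of the principal 2×2 minors, det = det(Sigma):
  tr = 3 + 3 + 5 = 11,
  c_1 = (3·3 - (0)²) + (3·5 - (-2)²) + (3·5 - (0)²) = 9 + 11 + 15 = 35,
  det = 3·(3·5 - (0)²) - (0)·((0)·5 - (0)·(-2)) + (-2)·((0)·(0) - 3·(-2)) = 3·(15) - (0)·(0) + (-2)·(6) = 33.
  So p(λ) = λ³ - 11λ² + 35λ - 33.
Step 2 — look for an integer root (rational root theorem: any rational root is an integer divisor of 33). Testing λ = 3:
  p(3) = 27 - 99 + 105 - 33 = 0  ✓
  Dividing out (λ - 3): p(λ) = (λ - 3)(λ² - 8λ + 11).
Step 3 — remaining eigenvalues from the quadratic λ² - 8λ + 11 = 0:
  Δ = 8² - 4·11 = 64 - 44 = 20,  λ = (8 ± √20)/2 = (8 ± 4.4721)/2 ≈ 6.2361 or 1.7639.
  Sorted: λ_1 = 6.2361,  λ_2 = 3,  λ_3 = 1.7639  (check: sum = 11 = tr ✓).

Step 4 — unit eigenvector for λ_1 ≈ 6.2361: v spans the null space of (Sigma - λ_1 I), whose rows are
  r_1 = (-3.2361, 0, -2),  r_2 = (0, -3.2361, 0),  r_3 = (-2, 0, -1.2361).
  v is orthogonal to every row, so take v ∝ r_1 × r_2 = ((0)·(0) - (-2)·(-3.2361), (-2)·(0) - (-3.2361)·(0), (-3.2361)·(-3.2361) - (0)·(0)) ≈ (-6.4721, 0, 10.4721).
  Rescale (multiply by -1 so the first nonzero entry is positive): u = (6.4721, 0, -10.4721).
  ||u|| = √((6.4721)² + (0)² + (-10.4721)²) = √(151.5542) ≈ 12.3107,  v_1 = u/||u|| ≈ (0.5257, 0, -0.8507) (||v_1|| = 1).

λ_1 = 6.2361,  λ_2 = 3,  λ_3 = 1.7639;  v_1 ≈ (0.5257, 0, -0.8507)


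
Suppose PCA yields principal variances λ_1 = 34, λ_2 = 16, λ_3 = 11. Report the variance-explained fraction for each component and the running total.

Step 1 — total variance = trace(Sigma) = Σ λ_i = 34 + 16 + 11 = 61.

Step 2 — fraction explained by component i = λ_i / Σ λ:
  PC1: 34/61 = 0.5574
  PC2: 16/61 = 0.2623
  PC3: 11/61 = 0.1803

Step 3 — cumulative fraction after k components = (λ_1 + ... + λ_k) / Σ λ:
  k = 1: 34/61 = 0.5574
  k = 2: (34 + 16)/61 = 50/61 = 0.8197
  k = 3: (34 + 16 + 11)/61 = 61/61 = 1

Summary (fraction, with percent):

explained: PC1 0.5574 (55.74%), PC2 0.2623 (26.23%), PC3 0.1803 (18.03%);  cumulative: 0.5574, 0.8197, 1


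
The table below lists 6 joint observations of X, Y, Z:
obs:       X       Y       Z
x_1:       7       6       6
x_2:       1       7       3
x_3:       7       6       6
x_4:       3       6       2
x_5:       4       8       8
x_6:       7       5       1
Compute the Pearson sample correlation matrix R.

Step 1 — column means:
  mean(X) = (7 + 1 + 7 + 3 + 4 + 7) / 6 = 29/6 = 4.8333
  mean(Y) = (6 + 7 + 6 + 6 + 8 + 5) / 6 = 38/6 = 6.3333
  mean(Z) = (6 + 3 + 6 + 2 + 8 + 1) / 6 = 26/6 = 4.3333

Step 2 — sample variances and covariances s[i,j] = (1/(n-1)) · Σ_k (x_{k,i} - mean_i) · (x_{k,j} - mean_j), with n-1 = 5:
  s[X,X] = ((2.1667)·(2.1667) + (-3.8333)·(-3.8333) + (2.1667)·(2.1667) + (-1.8333)·(-1.8333) + (-0.8333)·(-0.8333) + (2.1667)·(2.1667)) / 5 = 32.8333/5 = 6.5667
  s[X,Y] = ((2.1667)·(-0.3333) + (-3.8333)·(0.6667) + (2.1667)·(-0.3333) + (-1.8333)·(-0.3333) + (-0.8333)·(1.6667) + (2.1667)·(-1.3333)) / 5 = -7.6667/5 = -1.5333
  s[X,Z] = ((2.1667)·(1.6667) + (-3.8333)·(-1.3333) + (2.1667)·(1.6667) + (-1.8333)·(-2.3333) + (-0.8333)·(3.6667) + (2.1667)·(-3.3333)) / 5 = 6.3333/5 = 1.2667
  s[Y,Y] = ((-0.3333)·(-0.3333) + (0.6667)·(0.6667) + (-0.3333)·(-0.3333) + (-0.3333)·(-0.3333) + (1.6667)·(1.6667) + (-1.3333)·(-1.3333)) / 5 = 5.3333/5 = 1.0667
  s[Y,Z] = ((-0.3333)·(1.6667) + (0.6667)·(-1.3333) + (-0.3333)·(1.6667) + (-0.3333)·(-2.3333) + (1.6667)·(3.6667) + (-1.3333)·(-3.3333)) / 5 = 9.3333/5 = 1.8667
  s[Z,Z] = ((1.6667)·(1.6667) + (-1.3333)·(-1.3333) + (1.6667)·(1.6667) + (-2.3333)·(-2.3333) + (3.6667)·(3.6667) + (-3.3333)·(-3.3333)) / 5 = 37.3333/5 = 7.4667
  Sample standard deviations s_i = √(s[i,i]):
  s(X) = √(6.5667) = 2.5626
  s(Y) = √(1.0667) = 1.0328
  s(Z) = √(7.4667) = 2.7325

Step 3 — r_{ij} = s_{ij} / (s_i · s_j):
  r[X,X] = 1 (diagonal).
  r[X,Y] = -1.5333 / (2.5626 · 1.0328) = -1.5333 / 2.6466 = -0.5794
  r[X,Z] = 1.2667 / (2.5626 · 2.7325) = 1.2667 / 7.0022 = 0.1809
  r[Y,Y] = 1 (diagonal).
  r[Y,Z] = 1.8667 / (1.0328 · 2.7325) = 1.8667 / 2.8221 = 0.6614
  r[Z,Z] = 1 (diagonal).

R is symmetric with unit diagonal. Assembling:

R = [[1, -0.5794, 0.1809],
 [-0.5794, 1, 0.6614],
 [0.1809, 0.6614, 1]]


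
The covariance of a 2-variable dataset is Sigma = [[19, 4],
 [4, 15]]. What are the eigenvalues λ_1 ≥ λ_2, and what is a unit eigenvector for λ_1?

Step 1 — characteristic polynomial of 2×2 Sigma:
  det(Sigma - λI) = λ² - trace · λ + det = 0.
  trace = 19 + 15 = 34, det = 19·15 - (4)² = 269.
Step 2 — discriminant:
  Δ = trace² - 4·det = 1156 - 1076 = 80.
Step 3 — eigenvalues:
  λ = (trace ± √Δ)/2 = (34 ± 8.9443)/2,
  λ_1 = 21.4721,  λ_2 = 12.5279.

Step 4 — unit eigenvector for λ_1: solve (Sigma - λ_1 I)v = 0. First row:
  (19 - 21.4721)·v_x + (4)·v_y = 0, i.e. (-2.4721)·v_x + (4)·v_y = 0,
  so v ∝ (b, λ_1 - a) = (4, 2.4721) = u.
  ||u|| = √((4)² + (2.4721)²) = √(22.1115) ≈ 4.7023,
  v_1 = u/||u|| ≈ (0.8507, 0.5257) (||v_1|| = 1).

λ_1 = 21.4721,  λ_2 = 12.5279;  v_1 ≈ (0.8507, 0.5257)


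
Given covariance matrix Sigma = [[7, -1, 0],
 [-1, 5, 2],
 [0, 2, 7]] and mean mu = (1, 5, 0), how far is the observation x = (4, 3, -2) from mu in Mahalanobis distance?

Step 1 — centre the observation: (x - mu) = (3, -2, -2).

Step 2 — invert Sigma (cofactor / det for 3×3, or solve directly):
  Sigma^{-1} = [[0.1476, 0.0333, -0.0095],
 [0.0333, 0.2333, -0.0667],
 [-0.0095, -0.0667, 0.1619]].

Step 3 — form the quadratic (x - mu)^T · Sigma^{-1} · (x - mu):
  Sigma^{-1} · (x - mu) = (0.3952, -0.2333, -0.219).
  (x - mu)^T · [Sigma^{-1} · (x - mu)] = (3)·(0.3952) + (-2)·(-0.2333) + (-2)·(-0.219) = 2.0905.

Step 4 — take square root: d = √(2.0905) ≈ 1.4458.

d(x, mu) = √(2.0905) ≈ 1.4458


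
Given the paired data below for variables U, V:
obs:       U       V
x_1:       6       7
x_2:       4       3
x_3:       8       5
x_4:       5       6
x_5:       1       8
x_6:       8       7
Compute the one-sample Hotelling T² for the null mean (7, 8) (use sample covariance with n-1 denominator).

Step 1 — sample mean vector:
  mean(U) = (6 + 4 + 8 + 5 + 1 + 8) / 6 = 32/6 = 5.3333
  mean(V) = (7 + 3 + 5 + 6 + 8 + 7) / 6 = 36/6 = 6
  x̄ = (5.3333, 6),  deviation x̄ - mu_0 = (5.3333, 6) - (7, 8) = (-1.6667, -2).

Step 2 — sample covariance matrix, S[i,j] = (1/(n-1)) · Σ_k (x_{k,i} - mean_i) · (x_{k,j} - mean_j), divisor n-1 = 5:
  S[U,U] = ((0.6667)·(0.6667) + (-1.3333)·(-1.3333) + (2.6667)·(2.6667) + (-0.3333)·(-0.3333) + (-4.3333)·(-4.3333) + (2.6667)·(2.6667)) / 5 = 35.3333/5 = 7.0667
  S[U,V] = ((0.6667)·(1) + (-1.3333)·(-3) + (2.6667)·(-1) + (-0.3333)·(0) + (-4.3333)·(2) + (2.6667)·(1)) / 5 = -4/5 = -0.8
  S[V,V] = ((1)·(1) + (-3)·(-3) + (-1)·(-1) + (0)·(0) + (2)·(2) + (1)·(1)) / 5 = 16/5 = 3.2
  S = [[7.0667, -0.8],
 [-0.8, 3.2]].

Step 3 — invert S. det(S) = 7.0667·3.2 - (-0.8)² = 21.9733.
  S^{-1} = (1/det) · [[d, -b], [-b, a]] = [[0.1456, 0.0364],
 [0.0364, 0.3216]].

Step 4 — quadratic form (x̄ - mu_0)^T · S^{-1} · (x̄ - mu_0):
  S^{-1} · (x̄ - mu_0) = (-0.3155, -0.7039),
  (x̄ - mu_0)^T · [...] = (-1.6667)·(-0.3155) + (-2)·(-0.7039) = 1.9337.

Step 5 — scale by n: T² = 6 · 1.9337 = 11.6019.

T² ≈ 11.6019


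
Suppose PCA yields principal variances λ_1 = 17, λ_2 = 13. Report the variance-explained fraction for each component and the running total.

Step 1 — total variance = trace(Sigma) = Σ λ_i = 17 + 13 = 30.

Step 2 — fraction explained by component i = λ_i / Σ λ:
  PC1: 17/30 = 0.5667
  PC2: 13/30 = 0.4333

Step 3 — cumulative fraction after k components = (λ_1 + ... + λ_k) / Σ λ:
  k = 1: 17/30 = 0.5667
  k = 2: (17 + 13)/30 = 30/30 = 1

Summary (fraction, with percent):

explained: PC1 0.5667 (56.67%), PC2 0.4333 (43.33%);  cumulative: 0.5667, 1


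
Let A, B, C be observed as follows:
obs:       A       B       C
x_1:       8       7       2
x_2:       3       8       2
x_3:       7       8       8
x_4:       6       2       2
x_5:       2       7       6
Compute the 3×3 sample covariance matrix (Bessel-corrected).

Step 1 — column means:
  mean(A) = (8 + 3 + 7 + 6 + 2) / 5 = 26/5 = 5.2
  mean(B) = (7 + 8 + 8 + 2 + 7) / 5 = 32/5 = 6.4
  mean(C) = (2 + 2 + 8 + 2 + 6) / 5 = 20/5 = 4

Step 2 — sample covariance S[i,j] = (1/(n-1)) · Σ_k (x_{k,i} - mean_i) · (x_{k,j} - mean_j), with n-1 = 4.
  S[A,A] = ((2.8)·(2.8) + (-2.2)·(-2.2) + (1.8)·(1.8) + (0.8)·(0.8) + (-3.2)·(-3.2)) / 4 = 26.8/4 = 6.7
  S[A,B] = ((2.8)·(0.6) + (-2.2)·(1.6) + (1.8)·(1.6) + (0.8)·(-4.4) + (-3.2)·(0.6)) / 4 = -4.4/4 = -1.1
  S[A,C] = ((2.8)·(-2) + (-2.2)·(-2) + (1.8)·(4) + (0.8)·(-2) + (-3.2)·(2)) / 4 = -2/4 = -0.5
  S[B,B] = ((0.6)·(0.6) + (1.6)·(1.6) + (1.6)·(1.6) + (-4.4)·(-4.4) + (0.6)·(0.6)) / 4 = 25.2/4 = 6.3
  S[B,C] = ((0.6)·(-2) + (1.6)·(-2) + (1.6)·(4) + (-4.4)·(-2) + (0.6)·(2)) / 4 = 12/4 = 3
  S[C,C] = ((-2)·(-2) + (-2)·(-2) + (4)·(4) + (-2)·(-2) + (2)·(2)) / 4 = 32/4 = 8

S is symmetric (S[j,i] = S[i,j]). Assembling:

S = [[6.7, -1.1, -0.5],
 [-1.1, 6.3, 3],
 [-0.5, 3, 8]]


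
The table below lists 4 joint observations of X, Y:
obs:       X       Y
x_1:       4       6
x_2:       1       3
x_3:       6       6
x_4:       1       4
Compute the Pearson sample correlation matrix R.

Step 1 — column means:
  mean(X) = (4 + 1 + 6 + 1) / 4 = 12/4 = 3
  mean(Y) = (6 + 3 + 6 + 4) / 4 = 19/4 = 4.75

Step 2 — sample variances and covariances s[i,j] = (1/(n-1)) · Σ_k (x_{k,i} - mean_i) · (x_{k,j} - mean_j), with n-1 = 3:
  s[X,X] = ((1)·(1) + (-2)·(-2) + (3)·(3) + (-2)·(-2)) / 3 = 18/3 = 6
  s[X,Y] = ((1)·(1.25) + (-2)·(-1.75) + (3)·(1.25) + (-2)·(-0.75)) / 3 = 10/3 = 3.3333
  s[Y,Y] = ((1.25)·(1.25) + (-1.75)·(-1.75) + (1.25)·(1.25) + (-0.75)·(-0.75)) / 3 = 6.75/3 = 2.25
  Sample standard deviations s_i = √(s[i,i]):
  s(X) = √(6) = 2.4495
  s(Y) = √(2.25) = 1.5

Step 3 — r_{ij} = s_{ij} / (s_i · s_j):
  r[X,X] = 1 (diagonal).
  r[X,Y] = 3.3333 / (2.4495 · 1.5) = 3.3333 / 3.6742 = 0.9072
  r[Y,Y] = 1 (diagonal).

R is symmetric with unit diagonal. Assembling:

R = [[1, 0.9072],
 [0.9072, 1]]


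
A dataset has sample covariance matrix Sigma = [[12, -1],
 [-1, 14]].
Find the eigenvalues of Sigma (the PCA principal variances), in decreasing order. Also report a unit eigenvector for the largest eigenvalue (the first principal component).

Step 1 — characteristic polynomial of 2×2 Sigma:
  det(Sigma - λI) = λ² - trace · λ + det = 0.
  trace = 12 + 14 = 26, det = 12·14 - (-1)² = 167.
Step 2 — discriminant:
  Δ = trace² - 4·det = 676 - 668 = 8.
Step 3 — eigenvalues:
  λ = (trace ± √Δ)/2 = (26 ± 2.8284)/2,
  λ_1 = 14.4142,  λ_2 = 11.5858.

Step 4 — unit eigenvector for λ_1: solve (Sigma - λ_1 I)v = 0. First row:
  (12 - 14.4142)·v_x + (-1)·v_y = 0, i.e. (-2.4142)·v_x + (-1)·v_y = 0,
  so v ∝ (b, λ_1 - a) = (-1, 2.4142); multiply by -1 so the first entry is positive: u = (1, -2.4142).
  ||u|| = √((1)² + (-2.4142)²) = √(6.8284) ≈ 2.6131,
  v_1 = u/||u|| ≈ (0.3827, -0.9239) (||v_1|| = 1).

λ_1 = 14.4142,  λ_2 = 11.5858;  v_1 ≈ (0.3827, -0.9239)


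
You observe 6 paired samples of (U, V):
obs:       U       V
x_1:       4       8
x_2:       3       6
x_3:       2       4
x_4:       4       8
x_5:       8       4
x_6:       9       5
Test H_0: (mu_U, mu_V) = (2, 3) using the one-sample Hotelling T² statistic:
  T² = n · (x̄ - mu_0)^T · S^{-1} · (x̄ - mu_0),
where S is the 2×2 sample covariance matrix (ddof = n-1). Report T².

Step 1 — sample mean vector:
  mean(U) = (4 + 3 + 2 + 4 + 8 + 9) / 6 = 30/6 = 5
  mean(V) = (8 + 6 + 4 + 8 + 4 + 5) / 6 = 35/6 = 5.8333
  x̄ = (5, 5.8333),  deviation x̄ - mu_0 = (5, 5.8333) - (2, 3) = (3, 2.8333).

Step 2 — sample covariance matrix, S[i,j] = (1/(n-1)) · Σ_k (x_{k,i} - mean_i) · (x_{k,j} - mean_j), divisor n-1 = 5:
  S[U,U] = ((-1)·(-1) + (-2)·(-2) + (-3)·(-3) + (-1)·(-1) + (3)·(3) + (4)·(4)) / 5 = 40/5 = 8
  S[U,V] = ((-1)·(2.1667) + (-2)·(0.1667) + (-3)·(-1.8333) + (-1)·(2.1667) + (3)·(-1.8333) + (4)·(-0.8333)) / 5 = -8/5 = -1.6
  S[V,V] = ((2.1667)·(2.1667) + (0.1667)·(0.1667) + (-1.8333)·(-1.8333) + (2.1667)·(2.1667) + (-1.8333)·(-1.8333) + (-0.8333)·(-0.8333)) / 5 = 16.8333/5 = 3.3667
  S = [[8, -1.6],
 [-1.6, 3.3667]].

Step 3 — invert S. det(S) = 8·3.3667 - (-1.6)² = 24.3733.
  S^{-1} = (1/det) · [[d, -b], [-b, a]] = [[0.1381, 0.0656],
 [0.0656, 0.3282]].

Step 4 — quadratic form (x̄ - mu_0)^T · S^{-1} · (x̄ - mu_0):
  S^{-1} · (x̄ - mu_0) = (0.6004, 1.1269),
  (x̄ - mu_0)^T · [...] = (3)·(0.6004) + (2.8333)·(1.1269) = 4.9941.

Step 5 — scale by n: T² = 6 · 4.9941 = 29.9644.

T² ≈ 29.9644


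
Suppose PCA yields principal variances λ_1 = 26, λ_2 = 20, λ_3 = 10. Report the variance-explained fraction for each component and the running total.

Step 1 — total variance = trace(Sigma) = Σ λ_i = 26 + 20 + 10 = 56.

Step 2 — fraction explained by component i = λ_i / Σ λ:
  PC1: 26/56 = 0.4643
  PC2: 20/56 = 0.3571
  PC3: 10/56 = 0.1786

Step 3 — cumulative fraction after k components = (λ_1 + ... + λ_k) / Σ λ:
  k = 1: 26/56 = 0.4643
  k = 2: (26 + 20)/56 = 46/56 = 0.8214
  k = 3: (26 + 20 + 10)/56 = 56/56 = 1

Summary (fraction, with percent):

explained: PC1 0.4643 (46.43%), PC2 0.3571 (35.71%), PC3 0.1786 (17.86%);  cumulative: 0.4643, 0.8214, 1


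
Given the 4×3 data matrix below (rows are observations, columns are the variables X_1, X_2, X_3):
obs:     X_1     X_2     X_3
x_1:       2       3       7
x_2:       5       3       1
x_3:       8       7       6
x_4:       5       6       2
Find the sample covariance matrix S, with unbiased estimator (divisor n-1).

Step 1 — column means:
  mean(X_1) = (2 + 5 + 8 + 5) / 4 = 20/4 = 5
  mean(X_2) = (3 + 3 + 7 + 6) / 4 = 19/4 = 4.75
  mean(X_3) = (7 + 1 + 6 + 2) / 4 = 16/4 = 4

Step 2 — sample covariance S[i,j] = (1/(n-1)) · Σ_k (x_{k,i} - mean_i) · (x_{k,j} - mean_j), with n-1 = 3.
  S[X_1,X_1] = ((-3)·(-3) + (0)·(0) + (3)·(3) + (0)·(0)) / 3 = 18/3 = 6
  S[X_1,X_2] = ((-3)·(-1.75) + (0)·(-1.75) + (3)·(2.25) + (0)·(1.25)) / 3 = 12/3 = 4
  S[X_1,X_3] = ((-3)·(3) + (0)·(-3) + (3)·(2) + (0)·(-2)) / 3 = -3/3 = -1
  S[X_2,X_2] = ((-1.75)·(-1.75) + (-1.75)·(-1.75) + (2.25)·(2.25) + (1.25)·(1.25)) / 3 = 12.75/3 = 4.25
  S[X_2,X_3] = ((-1.75)·(3) + (-1.75)·(-3) + (2.25)·(2) + (1.25)·(-2)) / 3 = 2/3 = 0.6667
  S[X_3,X_3] = ((3)·(3) + (-3)·(-3) + (2)·(2) + (-2)·(-2)) / 3 = 26/3 = 8.6667

S is symmetric (S[j,i] = S[i,j]). Assembling:

S = [[6, 4, -1],
 [4, 4.25, 0.6667],
 [-1, 0.6667, 8.6667]]


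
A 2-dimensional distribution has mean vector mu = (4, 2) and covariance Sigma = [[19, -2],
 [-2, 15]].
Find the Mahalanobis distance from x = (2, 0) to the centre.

Step 1 — centre the observation: (x - mu) = (-2, -2).

Step 2 — invert Sigma. det(Sigma) = 19·15 - (-2)² = 281.
  Sigma^{-1} = (1/det) · [[d, -b], [-b, a]] = [[0.0534, 0.0071],
 [0.0071, 0.0676]].

Step 3 — form the quadratic (x - mu)^T · Sigma^{-1} · (x - mu):
  Sigma^{-1} · (x - mu) = (-0.121, -0.1495).
  (x - mu)^T · [Sigma^{-1} · (x - mu)] = (-2)·(-0.121) + (-2)·(-0.1495) = 0.5409.

Step 4 — take square root: d = √(0.5409) ≈ 0.7355.

d(x, mu) = √(0.5409) ≈ 0.7355


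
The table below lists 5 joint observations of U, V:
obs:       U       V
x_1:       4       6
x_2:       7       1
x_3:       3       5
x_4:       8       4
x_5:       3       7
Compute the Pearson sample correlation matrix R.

Step 1 — column means:
  mean(U) = (4 + 7 + 3 + 8 + 3) / 5 = 25/5 = 5
  mean(V) = (6 + 1 + 5 + 4 + 7) / 5 = 23/5 = 4.6

Step 2 — sample variances and covariances s[i,j] = (1/(n-1)) · Σ_k (x_{k,i} - mean_i) · (x_{k,j} - mean_j), with n-1 = 4:
  s[U,U] = ((-1)·(-1) + (2)·(2) + (-2)·(-2) + (3)·(3) + (-2)·(-2)) / 4 = 22/4 = 5.5
  s[U,V] = ((-1)·(1.4) + (2)·(-3.6) + (-2)·(0.4) + (3)·(-0.6) + (-2)·(2.4)) / 4 = -16/4 = -4
  s[V,V] = ((1.4)·(1.4) + (-3.6)·(-3.6) + (0.4)·(0.4) + (-0.6)·(-0.6) + (2.4)·(2.4)) / 4 = 21.2/4 = 5.3
  Sample standard deviations s_i = √(s[i,i]):
  s(U) = √(5.5) = 2.3452
  s(V) = √(5.3) = 2.3022

Step 3 — r_{ij} = s_{ij} / (s_i · s_j):
  r[U,U] = 1 (diagonal).
  r[U,V] = -4 / (2.3452 · 2.3022) = -4 / 5.3991 = -0.7409
  r[V,V] = 1 (diagonal).

R is symmetric with unit diagonal. Assembling:

R = [[1, -0.7409],
 [-0.7409, 1]]


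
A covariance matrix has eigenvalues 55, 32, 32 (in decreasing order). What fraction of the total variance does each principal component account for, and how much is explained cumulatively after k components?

Step 1 — total variance = trace(Sigma) = Σ λ_i = 55 + 32 + 32 = 119.

Step 2 — fraction explained by component i = λ_i / Σ λ:
  PC1: 55/119 = 0.4622
  PC2: 32/119 = 0.2689
  PC3: 32/119 = 0.2689

Step 3 — cumulative fraction after k components = (λ_1 + ... + λ_k) / Σ λ:
  k = 1: 55/119 = 0.4622
  k = 2: (55 + 32)/119 = 87/119 = 0.7311
  k = 3: (55 + 32 + 32)/119 = 119/119 = 1

Summary (fraction, with percent):

explained: PC1 0.4622 (46.22%), PC2 0.2689 (26.89%), PC3 0.2689 (26.89%);  cumulative: 0.4622, 0.7311, 1


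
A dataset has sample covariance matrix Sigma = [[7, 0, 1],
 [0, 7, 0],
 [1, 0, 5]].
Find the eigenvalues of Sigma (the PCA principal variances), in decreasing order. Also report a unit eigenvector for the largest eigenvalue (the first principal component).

Step 1 — characteristic polynomial p(λ) = det(λI - Sigma) = λ³ - tr·λ² + c_1·λ - det, where tr = trace, c_1 = sum of the principal 2×2 minors, det = det(Sigma):
  tr = 7 + 7 + 5 = 19,
  c_1 = (7·7 - (0)²) + (7·5 - (1)²) + (7·5 - (0)²) = 49 + 34 + 35 = 118,
  det = 7·(7·5 - (0)²) - (0)·((0)·5 - (0)·(1)) + (1)·((0)·(0) - 7·(1)) = 7·(35) - (0)·(0) + (1)·(-7) = 238.
  So p(λ) = λ³ - 19λ² + 118λ - 238.
Step 2 — look for an integer root (rational root theorem: any rational root is an integer divisor of 238). Testing λ = 7:
  p(7) = 343 - 931 + 826 - 238 = 0  ✓
  Dividing out (λ - 7): p(λ) = (λ - 7)(λ² - 12λ + 34).
Step 3 — remaining eigenvalues from the quadratic λ² - 12λ + 34 = 0:
  Δ = 12² - 4·34 = 144 - 136 = 8,  λ = (12 ± √8)/2 = (12 ± 2.8284)/2 ≈ 7.4142 or 4.5858.
  Sorted: λ_1 = 7.4142,  λ_2 = 7,  λ_3 = 4.5858  (check: sum = 19 = tr ✓).

Step 4 — unit eigenvector for λ_1 ≈ 7.4142: v spans the null space of (Sigma - λ_1 I), whose rows are
  r_1 = (-0.4142, 0, 1),  r_2 = (0, -0.4142, 0),  r_3 = (1, 0, -2.4142).
  v is orthogonal to every row, so take v ∝ r_1 × r_2 = ((0)·(0) - (1)·(-0.4142), (1)·(0) - (-0.4142)·(0), (-0.4142)·(-0.4142) - (0)·(0)) ≈ (0.4142, 0, 0.1716).
  Let u = (0.4142, 0, 0.1716).
  ||u|| = √((0.4142)² + (0)² + (0.1716)²) = √(0.201) ≈ 0.4483,  v_1 = u/||u|| ≈ (0.9239, 0, 0.3827) (||v_1|| = 1).

λ_1 = 7.4142,  λ_2 = 7,  λ_3 = 4.5858;  v_1 ≈ (0.9239, 0, 0.3827)


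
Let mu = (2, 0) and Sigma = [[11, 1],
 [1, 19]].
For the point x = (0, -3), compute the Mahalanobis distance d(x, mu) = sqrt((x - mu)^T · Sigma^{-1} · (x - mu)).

Step 1 — centre the observation: (x - mu) = (-2, -3).

Step 2 — invert Sigma. det(Sigma) = 11·19 - (1)² = 208.
  Sigma^{-1} = (1/det) · [[d, -b], [-b, a]] = [[0.0913, -0.0048],
 [-0.0048, 0.0529]].

Step 3 — form the quadratic (x - mu)^T · Sigma^{-1} · (x - mu):
  Sigma^{-1} · (x - mu) = (-0.1683, -0.149).
  (x - mu)^T · [Sigma^{-1} · (x - mu)] = (-2)·(-0.1683) + (-3)·(-0.149) = 0.7837.

Step 4 — take square root: d = √(0.7837) ≈ 0.8852.

d(x, mu) = √(0.7837) ≈ 0.8852


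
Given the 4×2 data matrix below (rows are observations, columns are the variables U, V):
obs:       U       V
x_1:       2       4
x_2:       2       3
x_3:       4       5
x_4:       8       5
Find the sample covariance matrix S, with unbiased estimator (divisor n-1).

Step 1 — column means:
  mean(U) = (2 + 2 + 4 + 8) / 4 = 16/4 = 4
  mean(V) = (4 + 3 + 5 + 5) / 4 = 17/4 = 4.25

Step 2 — sample covariance S[i,j] = (1/(n-1)) · Σ_k (x_{k,i} - mean_i) · (x_{k,j} - mean_j), with n-1 = 3.
  S[U,U] = ((-2)·(-2) + (-2)·(-2) + (0)·(0) + (4)·(4)) / 3 = 24/3 = 8
  S[U,V] = ((-2)·(-0.25) + (-2)·(-1.25) + (0)·(0.75) + (4)·(0.75)) / 3 = 6/3 = 2
  S[V,V] = ((-0.25)·(-0.25) + (-1.25)·(-1.25) + (0.75)·(0.75) + (0.75)·(0.75)) / 3 = 2.75/3 = 0.9167

S is symmetric (S[j,i] = S[i,j]). Assembling:

S = [[8, 2],
 [2, 0.9167]]


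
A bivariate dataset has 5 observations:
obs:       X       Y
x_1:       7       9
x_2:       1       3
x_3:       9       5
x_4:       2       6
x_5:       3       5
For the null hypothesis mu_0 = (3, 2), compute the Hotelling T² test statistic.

Step 1 — sample mean vector:
  mean(X) = (7 + 1 + 9 + 2 + 3) / 5 = 22/5 = 4.4
  mean(Y) = (9 + 3 + 5 + 6 + 5) / 5 = 28/5 = 5.6
  x̄ = (4.4, 5.6),  deviation x̄ - mu_0 = (4.4, 5.6) - (3, 2) = (1.4, 3.6).

Step 2 — sample covariance matrix, S[i,j] = (1/(n-1)) · Σ_k (x_{k,i} - mean_i) · (x_{k,j} - mean_j), divisor n-1 = 4:
  S[X,X] = ((2.6)·(2.6) + (-3.4)·(-3.4) + (4.6)·(4.6) + (-2.4)·(-2.4) + (-1.4)·(-1.4)) / 4 = 47.2/4 = 11.8
  S[X,Y] = ((2.6)·(3.4) + (-3.4)·(-2.6) + (4.6)·(-0.6) + (-2.4)·(0.4) + (-1.4)·(-0.6)) / 4 = 14.8/4 = 3.7
  S[Y,Y] = ((3.4)·(3.4) + (-2.6)·(-2.6) + (-0.6)·(-0.6) + (0.4)·(0.4) + (-0.6)·(-0.6)) / 4 = 19.2/4 = 4.8
  S = [[11.8, 3.7],
 [3.7, 4.8]].

Step 3 — invert S. det(S) = 11.8·4.8 - (3.7)² = 42.95.
  S^{-1} = (1/det) · [[d, -b], [-b, a]] = [[0.1118, -0.0861],
 [-0.0861, 0.2747]].

Step 4 — quadratic form (x̄ - mu_0)^T · S^{-1} · (x̄ - mu_0):
  S^{-1} · (x̄ - mu_0) = (-0.1537, 0.8685),
  (x̄ - mu_0)^T · [...] = (1.4)·(-0.1537) + (3.6)·(0.8685) = 2.9113.

Step 5 — scale by n: T² = 5 · 2.9113 = 14.5565.

T² ≈ 14.5565


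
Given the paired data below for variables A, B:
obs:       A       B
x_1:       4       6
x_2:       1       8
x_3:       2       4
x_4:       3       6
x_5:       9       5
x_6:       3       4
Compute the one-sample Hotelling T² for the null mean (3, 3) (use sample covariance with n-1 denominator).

Step 1 — sample mean vector:
  mean(A) = (4 + 1 + 2 + 3 + 9 + 3) / 6 = 22/6 = 3.6667
  mean(B) = (6 + 8 + 4 + 6 + 5 + 4) / 6 = 33/6 = 5.5
  x̄ = (3.6667, 5.5),  deviation x̄ - mu_0 = (3.6667, 5.5) - (3, 3) = (0.6667, 2.5).

Step 2 — sample covariance matrix, S[i,j] = (1/(n-1)) · Σ_k (x_{k,i} - mean_i) · (x_{k,j} - mean_j), divisor n-1 = 5:
  S[A,A] = ((0.3333)·(0.3333) + (-2.6667)·(-2.6667) + (-1.6667)·(-1.6667) + (-0.6667)·(-0.6667) + (5.3333)·(5.3333) + (-0.6667)·(-0.6667)) / 5 = 39.3333/5 = 7.8667
  S[A,B] = ((0.3333)·(0.5) + (-2.6667)·(2.5) + (-1.6667)·(-1.5) + (-0.6667)·(0.5) + (5.3333)·(-0.5) + (-0.6667)·(-1.5)) / 5 = -6/5 = -1.2
  S[B,B] = ((0.5)·(0.5) + (2.5)·(2.5) + (-1.5)·(-1.5) + (0.5)·(0.5) + (-0.5)·(-0.5) + (-1.5)·(-1.5)) / 5 = 11.5/5 = 2.3
  S = [[7.8667, -1.2],
 [-1.2, 2.3]].

Step 3 — invert S. det(S) = 7.8667·2.3 - (-1.2)² = 16.6533.
  S^{-1} = (1/det) · [[d, -b], [-b, a]] = [[0.1381, 0.0721],
 [0.0721, 0.4724]].

Step 4 — quadratic form (x̄ - mu_0)^T · S^{-1} · (x̄ - mu_0):
  S^{-1} · (x̄ - mu_0) = (0.2722, 1.229),
  (x̄ - mu_0)^T · [...] = (0.6667)·(0.2722) + (2.5)·(1.229) = 3.2539.

Step 5 — scale by n: T² = 6 · 3.2539 = 19.5236.

T² ≈ 19.5236


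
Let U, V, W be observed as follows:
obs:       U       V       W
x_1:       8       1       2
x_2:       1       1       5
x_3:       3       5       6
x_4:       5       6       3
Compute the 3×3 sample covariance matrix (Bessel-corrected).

Step 1 — column means:
  mean(U) = (8 + 1 + 3 + 5) / 4 = 17/4 = 4.25
  mean(V) = (1 + 1 + 5 + 6) / 4 = 13/4 = 3.25
  mean(W) = (2 + 5 + 6 + 3) / 4 = 16/4 = 4

Step 2 — sample covariance S[i,j] = (1/(n-1)) · Σ_k (x_{k,i} - mean_i) · (x_{k,j} - mean_j), with n-1 = 3.
  S[U,U] = ((3.75)·(3.75) + (-3.25)·(-3.25) + (-1.25)·(-1.25) + (0.75)·(0.75)) / 3 = 26.75/3 = 8.9167
  S[U,V] = ((3.75)·(-2.25) + (-3.25)·(-2.25) + (-1.25)·(1.75) + (0.75)·(2.75)) / 3 = -1.25/3 = -0.4167
  S[U,W] = ((3.75)·(-2) + (-3.25)·(1) + (-1.25)·(2) + (0.75)·(-1)) / 3 = -14/3 = -4.6667
  S[V,V] = ((-2.25)·(-2.25) + (-2.25)·(-2.25) + (1.75)·(1.75) + (2.75)·(2.75)) / 3 = 20.75/3 = 6.9167
  S[V,W] = ((-2.25)·(-2) + (-2.25)·(1) + (1.75)·(2) + (2.75)·(-1)) / 3 = 3/3 = 1
  S[W,W] = ((-2)·(-2) + (1)·(1) + (2)·(2) + (-1)·(-1)) / 3 = 10/3 = 3.3333

S is symmetric (S[j,i] = S[i,j]). Assembling:

S = [[8.9167, -0.4167, -4.6667],
 [-0.4167, 6.9167, 1],
 [-4.6667, 1, 3.3333]]


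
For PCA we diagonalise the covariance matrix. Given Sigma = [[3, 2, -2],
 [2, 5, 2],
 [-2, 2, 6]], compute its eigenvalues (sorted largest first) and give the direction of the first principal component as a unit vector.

Step 1 — characteristic polynomial p(λ) = det(λI - Sigma) = λ³ - tr·λ² + c_1·λ - det, where tr = trace, c_1 = sum of the principal 2×2 minors, det = det(Sigma):
  tr = 3 + 5 + 6 = 14,
  c_1 = (3·5 - (2)²) + (3·6 - (-2)²) + (5·6 - (2)²) = 11 + 14 + 26 = 51,
  det = 3·(5·6 - (2)²) - (2)·((2)·6 - (2)·(-2)) + (-2)·((2)·(2) - 5·(-2)) = 3·(26) - (2)·(16) + (-2)·(14) = 18.
  So p(λ) = λ³ - 14λ² + 51λ - 18.
Step 2 — look for an integer root (rational root theorem: any rational root is an integer divisor of 18). Testing λ = 6:
  p(6) = 216 - 504 + 306 - 18 = 0  ✓
  Dividing out (λ - 6): p(λ) = (λ - 6)(λ² - 8λ + 3).
Step 3 — remaining eigenvalues from the quadratic λ² - 8λ + 3 = 0:
  Δ = 8² - 4·3 = 64 - 12 = 52,  λ = (8 ± √52)/2 = (8 ± 7.2111)/2 ≈ 7.6056 or 0.3944.
  Sorted: λ_1 = 7.6056,  λ_2 = 6,  λ_3 = 0.3944  (check: sum = 14 = tr ✓).

Step 4 — unit eigenvector for λ_1 ≈ 7.6056: v spans the null space of (Sigma - λ_1 I), whose rows are
  r_1 = (-4.6056, 2, -2),  r_2 = (2, -2.6056, 2),  r_3 = (-2, 2, -1.6056).
  v is orthogonal to every row, so take v ∝ r_1 × r_2 = ((2)·(2) - (-2)·(-2.6056), (-2)·(2) - (-4.6056)·(2), (-4.6056)·(-2.6056) - (2)·(2)) ≈ (-1.2111, 5.2111, 8).
  Rescale (multiply by -1 so the first nonzero entry is positive): u = (1.2111, -5.2111, -8).
  ||u|| = √((1.2111)² + (-5.2111)² + (-8)²) = √(92.6224) ≈ 9.6241,  v_1 = u/||u|| ≈ (0.1258, -0.5415, -0.8313) (||v_1|| = 1).

λ_1 = 7.6056,  λ_2 = 6,  λ_3 = 0.3944;  v_1 ≈ (0.1258, -0.5415, -0.8313)


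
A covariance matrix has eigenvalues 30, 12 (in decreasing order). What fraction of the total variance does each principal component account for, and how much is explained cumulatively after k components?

Step 1 — total variance = trace(Sigma) = Σ λ_i = 30 + 12 = 42.

Step 2 — fraction explained by component i = λ_i / Σ λ:
  PC1: 30/42 = 0.7143
  PC2: 12/42 = 0.2857

Step 3 — cumulative fraction after k components = (λ_1 + ... + λ_k) / Σ λ:
  k = 1: 30/42 = 0.7143
  k = 2: (30 + 12)/42 = 42/42 = 1

Summary (fraction, with percent):

explained: PC1 0.7143 (71.43%), PC2 0.2857 (28.57%);  cumulative: 0.7143, 1


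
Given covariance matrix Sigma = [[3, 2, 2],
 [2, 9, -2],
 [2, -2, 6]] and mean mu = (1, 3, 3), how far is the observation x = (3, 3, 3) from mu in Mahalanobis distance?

Step 1 — centre the observation: (x - mu) = (2, 0, 0).

Step 2 — invert Sigma (cofactor / det for 3×3, or solve directly):
  Sigma^{-1} = [[0.6757, -0.2162, -0.2973],
 [-0.2162, 0.1892, 0.1351],
 [-0.2973, 0.1351, 0.3108]].

Step 3 — form the quadratic (x - mu)^T · Sigma^{-1} · (x - mu):
  Sigma^{-1} · (x - mu) = (1.3514, -0.4324, -0.5946).
  (x - mu)^T · [Sigma^{-1} · (x - mu)] = (2)·(1.3514) + (0)·(-0.4324) + (0)·(-0.5946) = 2.7027.

Step 4 — take square root: d = √(2.7027) ≈ 1.644.

d(x, mu) = √(2.7027) ≈ 1.644


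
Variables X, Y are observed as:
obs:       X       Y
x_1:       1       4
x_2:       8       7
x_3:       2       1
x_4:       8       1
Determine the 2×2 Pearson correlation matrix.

Step 1 — column means:
  mean(X) = (1 + 8 + 2 + 8) / 4 = 19/4 = 4.75
  mean(Y) = (4 + 7 + 1 + 1) / 4 = 13/4 = 3.25

Step 2 — sample variances and covariances s[i,j] = (1/(n-1)) · Σ_k (x_{k,i} - mean_i) · (x_{k,j} - mean_j), with n-1 = 3:
  s[X,X] = ((-3.75)·(-3.75) + (3.25)·(3.25) + (-2.75)·(-2.75) + (3.25)·(3.25)) / 3 = 42.75/3 = 14.25
  s[X,Y] = ((-3.75)·(0.75) + (3.25)·(3.75) + (-2.75)·(-2.25) + (3.25)·(-2.25)) / 3 = 8.25/3 = 2.75
  s[Y,Y] = ((0.75)·(0.75) + (3.75)·(3.75) + (-2.25)·(-2.25) + (-2.25)·(-2.25)) / 3 = 24.75/3 = 8.25
  Sample standard deviations s_i = √(s[i,i]):
  s(X) = √(14.25) = 3.7749
  s(Y) = √(8.25) = 2.8723

Step 3 — r_{ij} = s_{ij} / (s_i · s_j):
  r[X,X] = 1 (diagonal).
  r[X,Y] = 2.75 / (3.7749 · 2.8723) = 2.75 / 10.8426 = 0.2536
  r[Y,Y] = 1 (diagonal).

R is symmetric with unit diagonal. Assembling:

R = [[1, 0.2536],
 [0.2536, 1]]


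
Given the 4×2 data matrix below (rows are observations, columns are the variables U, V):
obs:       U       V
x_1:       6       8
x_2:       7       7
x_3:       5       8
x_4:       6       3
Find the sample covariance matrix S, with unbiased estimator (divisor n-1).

Step 1 — column means:
  mean(U) = (6 + 7 + 5 + 6) / 4 = 24/4 = 6
  mean(V) = (8 + 7 + 8 + 3) / 4 = 26/4 = 6.5

Step 2 — sample covariance S[i,j] = (1/(n-1)) · Σ_k (x_{k,i} - mean_i) · (x_{k,j} - mean_j), with n-1 = 3.
  S[U,U] = ((0)·(0) + (1)·(1) + (-1)·(-1) + (0)·(0)) / 3 = 2/3 = 0.6667
  S[U,V] = ((0)·(1.5) + (1)·(0.5) + (-1)·(1.5) + (0)·(-3.5)) / 3 = -1/3 = -0.3333
  S[V,V] = ((1.5)·(1.5) + (0.5)·(0.5) + (1.5)·(1.5) + (-3.5)·(-3.5)) / 3 = 17/3 = 5.6667

S is symmetric (S[j,i] = S[i,j]). Assembling:

S = [[0.6667, -0.3333],
 [-0.3333, 5.6667]]


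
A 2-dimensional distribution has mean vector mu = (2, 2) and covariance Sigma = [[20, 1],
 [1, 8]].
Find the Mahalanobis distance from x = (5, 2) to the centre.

Step 1 — centre the observation: (x - mu) = (3, 0).

Step 2 — invert Sigma. det(Sigma) = 20·8 - (1)² = 159.
  Sigma^{-1} = (1/det) · [[d, -b], [-b, a]] = [[0.0503, -0.0063],
 [-0.0063, 0.1258]].

Step 3 — form the quadratic (x - mu)^T · Sigma^{-1} · (x - mu):
  Sigma^{-1} · (x - mu) = (0.1509, -0.0189).
  (x - mu)^T · [Sigma^{-1} · (x - mu)] = (3)·(0.1509) + (0)·(-0.0189) = 0.4528.

Step 4 — take square root: d = √(0.4528) ≈ 0.6729.

d(x, mu) = √(0.4528) ≈ 0.6729


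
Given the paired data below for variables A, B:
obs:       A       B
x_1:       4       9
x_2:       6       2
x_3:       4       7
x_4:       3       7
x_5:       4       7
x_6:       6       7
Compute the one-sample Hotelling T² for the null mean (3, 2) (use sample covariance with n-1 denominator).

Step 1 — sample mean vector:
  mean(A) = (4 + 6 + 4 + 3 + 4 + 6) / 6 = 27/6 = 4.5
  mean(B) = (9 + 2 + 7 + 7 + 7 + 7) / 6 = 39/6 = 6.5
  x̄ = (4.5, 6.5),  deviation x̄ - mu_0 = (4.5, 6.5) - (3, 2) = (1.5, 4.5).

Step 2 — sample covariance matrix, S[i,j] = (1/(n-1)) · Σ_k (x_{k,i} - mean_i) · (x_{k,j} - mean_j), divisor n-1 = 5:
  S[A,A] = ((-0.5)·(-0.5) + (1.5)·(1.5) + (-0.5)·(-0.5) + (-1.5)·(-1.5) + (-0.5)·(-0.5) + (1.5)·(1.5)) / 5 = 7.5/5 = 1.5
  S[A,B] = ((-0.5)·(2.5) + (1.5)·(-4.5) + (-0.5)·(0.5) + (-1.5)·(0.5) + (-0.5)·(0.5) + (1.5)·(0.5)) / 5 = -8.5/5 = -1.7
  S[B,B] = ((2.5)·(2.5) + (-4.5)·(-4.5) + (0.5)·(0.5) + (0.5)·(0.5) + (0.5)·(0.5) + (0.5)·(0.5)) / 5 = 27.5/5 = 5.5
  S = [[1.5, -1.7],
 [-1.7, 5.5]].

Step 3 — invert S. det(S) = 1.5·5.5 - (-1.7)² = 5.36.
  S^{-1} = (1/det) · [[d, -b], [-b, a]] = [[1.0261, 0.3172],
 [0.3172, 0.2799]].

Step 4 — quadratic form (x̄ - mu_0)^T · S^{-1} · (x̄ - mu_0):
  S^{-1} · (x̄ - mu_0) = (2.9664, 1.7351),
  (x̄ - mu_0)^T · [...] = (1.5)·(2.9664) + (4.5)·(1.7351) = 12.2575.

Step 5 — scale by n: T² = 6 · 12.2575 = 73.5448.

T² ≈ 73.5448


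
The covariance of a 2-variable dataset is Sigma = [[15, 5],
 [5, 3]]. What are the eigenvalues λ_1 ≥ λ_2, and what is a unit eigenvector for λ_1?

Step 1 — characteristic polynomial of 2×2 Sigma:
  det(Sigma - λI) = λ² - trace · λ + det = 0.
  trace = 15 + 3 = 18, det = 15·3 - (5)² = 20.
Step 2 — discriminant:
  Δ = trace² - 4·det = 324 - 80 = 244.
Step 3 — eigenvalues:
  λ = (trace ± √Δ)/2 = (18 ± 15.6205)/2,
  λ_1 = 16.8102,  λ_2 = 1.1898.

Step 4 — unit eigenvector for λ_1: solve (Sigma - λ_1 I)v = 0. First row:
  (15 - 16.8102)·v_x + (5)·v_y = 0, i.e. (-1.8102)·v_x + (5)·v_y = 0,
  so v ∝ (b, λ_1 - a) = (5, 1.8102) = u.
  ||u|| = √((5)² + (1.8102)²) = √(28.277) ≈ 5.3176,
  v_1 = u/||u|| ≈ (0.9403, 0.3404) (||v_1|| = 1).

λ_1 = 16.8102,  λ_2 = 1.1898;  v_1 ≈ (0.9403, 0.3404)


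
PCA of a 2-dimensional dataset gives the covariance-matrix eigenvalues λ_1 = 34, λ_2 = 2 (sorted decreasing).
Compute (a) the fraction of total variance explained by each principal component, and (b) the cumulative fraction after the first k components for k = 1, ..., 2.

Step 1 — total variance = trace(Sigma) = Σ λ_i = 34 + 2 = 36.

Step 2 — fraction explained by component i = λ_i / Σ λ:
  PC1: 34/36 = 0.9444
  PC2: 2/36 = 0.0556

Step 3 — cumulative fraction after k components = (λ_1 + ... + λ_k) / Σ λ:
  k = 1: 34/36 = 0.9444
  k = 2: (34 + 2)/36 = 36/36 = 1

Summary (fraction, with percent):

explained: PC1 0.9444 (94.44%), PC2 0.0556 (5.56%);  cumulative: 0.9444, 1


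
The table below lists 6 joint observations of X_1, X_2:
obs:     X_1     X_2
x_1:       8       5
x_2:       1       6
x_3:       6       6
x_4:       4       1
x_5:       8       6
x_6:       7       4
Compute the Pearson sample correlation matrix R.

Step 1 — column means:
  mean(X_1) = (8 + 1 + 6 + 4 + 8 + 7) / 6 = 34/6 = 5.6667
  mean(X_2) = (5 + 6 + 6 + 1 + 6 + 4) / 6 = 28/6 = 4.6667

Step 2 — sample variances and covariances s[i,j] = (1/(n-1)) · Σ_k (x_{k,i} - mean_i) · (x_{k,j} - mean_j), with n-1 = 5:
  s[X_1,X_1] = ((2.3333)·(2.3333) + (-4.6667)·(-4.6667) + (0.3333)·(0.3333) + (-1.6667)·(-1.6667) + (2.3333)·(2.3333) + (1.3333)·(1.3333)) / 5 = 37.3333/5 = 7.4667
  s[X_1,X_2] = ((2.3333)·(0.3333) + (-4.6667)·(1.3333) + (0.3333)·(1.3333) + (-1.6667)·(-3.6667) + (2.3333)·(1.3333) + (1.3333)·(-0.6667)) / 5 = 3.3333/5 = 0.6667
  s[X_2,X_2] = ((0.3333)·(0.3333) + (1.3333)·(1.3333) + (1.3333)·(1.3333) + (-3.6667)·(-3.6667) + (1.3333)·(1.3333) + (-0.6667)·(-0.6667)) / 5 = 19.3333/5 = 3.8667
  Sample standard deviations s_i = √(s[i,i]):
  s(X_1) = √(7.4667) = 2.7325
  s(X_2) = √(3.8667) = 1.9664

Step 3 — r_{ij} = s_{ij} / (s_i · s_j):
  r[X_1,X_1] = 1 (diagonal).
  r[X_1,X_2] = 0.6667 / (2.7325 · 1.9664) = 0.6667 / 5.3732 = 0.1241
  r[X_2,X_2] = 1 (diagonal).

R is symmetric with unit diagonal. Assembling:

R = [[1, 0.1241],
 [0.1241, 1]]


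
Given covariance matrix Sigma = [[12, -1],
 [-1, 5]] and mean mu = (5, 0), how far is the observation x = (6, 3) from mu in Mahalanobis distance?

Step 1 — centre the observation: (x - mu) = (1, 3).

Step 2 — invert Sigma. det(Sigma) = 12·5 - (-1)² = 59.
  Sigma^{-1} = (1/det) · [[d, -b], [-b, a]] = [[0.0847, 0.0169],
 [0.0169, 0.2034]].

Step 3 — form the quadratic (x - mu)^T · Sigma^{-1} · (x - mu):
  Sigma^{-1} · (x - mu) = (0.1356, 0.6271).
  (x - mu)^T · [Sigma^{-1} · (x - mu)] = (1)·(0.1356) + (3)·(0.6271) = 2.0169.

Step 4 — take square root: d = √(2.0169) ≈ 1.4202.

d(x, mu) = √(2.0169) ≈ 1.4202


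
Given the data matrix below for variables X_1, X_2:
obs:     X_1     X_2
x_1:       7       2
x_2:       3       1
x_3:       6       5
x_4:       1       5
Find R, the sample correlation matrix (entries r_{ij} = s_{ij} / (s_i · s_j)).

Step 1 — column means:
  mean(X_1) = (7 + 3 + 6 + 1) / 4 = 17/4 = 4.25
  mean(X_2) = (2 + 1 + 5 + 5) / 4 = 13/4 = 3.25

Step 2 — sample variances and covariances s[i,j] = (1/(n-1)) · Σ_k (x_{k,i} - mean_i) · (x_{k,j} - mean_j), with n-1 = 3:
  s[X_1,X_1] = ((2.75)·(2.75) + (-1.25)·(-1.25) + (1.75)·(1.75) + (-3.25)·(-3.25)) / 3 = 22.75/3 = 7.5833
  s[X_1,X_2] = ((2.75)·(-1.25) + (-1.25)·(-2.25) + (1.75)·(1.75) + (-3.25)·(1.75)) / 3 = -3.25/3 = -1.0833
  s[X_2,X_2] = ((-1.25)·(-1.25) + (-2.25)·(-2.25) + (1.75)·(1.75) + (1.75)·(1.75)) / 3 = 12.75/3 = 4.25
  Sample standard deviations s_i = √(s[i,i]):
  s(X_1) = √(7.5833) = 2.7538
  s(X_2) = √(4.25) = 2.0616

Step 3 — r_{ij} = s_{ij} / (s_i · s_j):
  r[X_1,X_1] = 1 (diagonal).
  r[X_1,X_2] = -1.0833 / (2.7538 · 2.0616) = -1.0833 / 5.6771 = -0.1908
  r[X_2,X_2] = 1 (diagonal).

R is symmetric with unit diagonal. Assembling:

R = [[1, -0.1908],
 [-0.1908, 1]]


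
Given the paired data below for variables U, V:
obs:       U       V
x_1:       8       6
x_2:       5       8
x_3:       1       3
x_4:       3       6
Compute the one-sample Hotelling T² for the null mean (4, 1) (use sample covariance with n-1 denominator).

Step 1 — sample mean vector:
  mean(U) = (8 + 5 + 1 + 3) / 4 = 17/4 = 4.25
  mean(V) = (6 + 8 + 3 + 6) / 4 = 23/4 = 5.75
  x̄ = (4.25, 5.75),  deviation x̄ - mu_0 = (4.25, 5.75) - (4, 1) = (0.25, 4.75).

Step 2 — sample covariance matrix, S[i,j] = (1/(n-1)) · Σ_k (x_{k,i} - mean_i) · (x_{k,j} - mean_j), divisor n-1 = 3:
  S[U,U] = ((3.75)·(3.75) + (0.75)·(0.75) + (-3.25)·(-3.25) + (-1.25)·(-1.25)) / 3 = 26.75/3 = 8.9167
  S[U,V] = ((3.75)·(0.25) + (0.75)·(2.25) + (-3.25)·(-2.75) + (-1.25)·(0.25)) / 3 = 11.25/3 = 3.75
  S[V,V] = ((0.25)·(0.25) + (2.25)·(2.25) + (-2.75)·(-2.75) + (0.25)·(0.25)) / 3 = 12.75/3 = 4.25
  S = [[8.9167, 3.75],
 [3.75, 4.25]].

Step 3 — invert S. det(S) = 8.9167·4.25 - (3.75)² = 23.8333.
  S^{-1} = (1/det) · [[d, -b], [-b, a]] = [[0.1783, -0.1573],
 [-0.1573, 0.3741]].

Step 4 — quadratic form (x̄ - mu_0)^T · S^{-1} · (x̄ - mu_0):
  S^{-1} · (x̄ - mu_0) = (-0.7028, 1.7378),
  (x̄ - mu_0)^T · [...] = (0.25)·(-0.7028) + (4.75)·(1.7378) = 8.0787.

Step 5 — scale by n: T² = 4 · 8.0787 = 32.3147.

T² ≈ 32.3147


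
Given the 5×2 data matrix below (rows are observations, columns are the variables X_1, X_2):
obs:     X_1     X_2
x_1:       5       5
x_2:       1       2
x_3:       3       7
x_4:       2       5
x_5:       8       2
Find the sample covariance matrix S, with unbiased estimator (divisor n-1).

Step 1 — column means:
  mean(X_1) = (5 + 1 + 3 + 2 + 8) / 5 = 19/5 = 3.8
  mean(X_2) = (5 + 2 + 7 + 5 + 2) / 5 = 21/5 = 4.2

Step 2 — sample covariance S[i,j] = (1/(n-1)) · Σ_k (x_{k,i} - mean_i) · (x_{k,j} - mean_j), with n-1 = 4.
  S[X_1,X_1] = ((1.2)·(1.2) + (-2.8)·(-2.8) + (-0.8)·(-0.8) + (-1.8)·(-1.8) + (4.2)·(4.2)) / 4 = 30.8/4 = 7.7
  S[X_1,X_2] = ((1.2)·(0.8) + (-2.8)·(-2.2) + (-0.8)·(2.8) + (-1.8)·(0.8) + (4.2)·(-2.2)) / 4 = -5.8/4 = -1.45
  S[X_2,X_2] = ((0.8)·(0.8) + (-2.2)·(-2.2) + (2.8)·(2.8) + (0.8)·(0.8) + (-2.2)·(-2.2)) / 4 = 18.8/4 = 4.7

S is symmetric (S[j,i] = S[i,j]). Assembling:

S = [[7.7, -1.45],
 [-1.45, 4.7]]


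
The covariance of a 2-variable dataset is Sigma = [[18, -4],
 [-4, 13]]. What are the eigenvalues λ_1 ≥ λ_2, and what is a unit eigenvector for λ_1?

Step 1 — characteristic polynomial of 2×2 Sigma:
  det(Sigma - λI) = λ² - trace · λ + det = 0.
  trace = 18 + 13 = 31, det = 18·13 - (-4)² = 218.
Step 2 — discriminant:
  Δ = trace² - 4·det = 961 - 872 = 89.
Step 3 — eigenvalues:
  λ = (trace ± √Δ)/2 = (31 ± 9.434)/2,
  λ_1 = 20.217,  λ_2 = 10.783.

Step 4 — unit eigenvector for λ_1: solve (Sigma - λ_1 I)v = 0. First row:
  (18 - 20.217)·v_x + (-4)·v_y = 0, i.e. (-2.217)·v_x + (-4)·v_y = 0,
  so v ∝ (b, λ_1 - a) = (-4, 2.217); multiply by -1 so the first entry is positive: u = (4, -2.217).
  ||u|| = √((4)² + (-2.217)²) = √(20.915) ≈ 4.5733,
  v_1 = u/||u|| ≈ (0.8746, -0.4848) (||v_1|| = 1).

λ_1 = 20.217,  λ_2 = 10.783;  v_1 ≈ (0.8746, -0.4848)


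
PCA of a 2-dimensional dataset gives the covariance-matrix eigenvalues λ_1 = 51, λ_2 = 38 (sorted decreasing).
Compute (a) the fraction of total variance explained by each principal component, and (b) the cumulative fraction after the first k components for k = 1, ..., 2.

Step 1 — total variance = trace(Sigma) = Σ λ_i = 51 + 38 = 89.

Step 2 — fraction explained by component i = λ_i / Σ λ:
  PC1: 51/89 = 0.573
  PC2: 38/89 = 0.427

Step 3 — cumulative fraction after k components = (λ_1 + ... + λ_k) / Σ λ:
  k = 1: 51/89 = 0.573
  k = 2: (51 + 38)/89 = 89/89 = 1

Summary (fraction, with percent):

explained: PC1 0.573 (57.3%), PC2 0.427 (42.7%);  cumulative: 0.573, 1
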